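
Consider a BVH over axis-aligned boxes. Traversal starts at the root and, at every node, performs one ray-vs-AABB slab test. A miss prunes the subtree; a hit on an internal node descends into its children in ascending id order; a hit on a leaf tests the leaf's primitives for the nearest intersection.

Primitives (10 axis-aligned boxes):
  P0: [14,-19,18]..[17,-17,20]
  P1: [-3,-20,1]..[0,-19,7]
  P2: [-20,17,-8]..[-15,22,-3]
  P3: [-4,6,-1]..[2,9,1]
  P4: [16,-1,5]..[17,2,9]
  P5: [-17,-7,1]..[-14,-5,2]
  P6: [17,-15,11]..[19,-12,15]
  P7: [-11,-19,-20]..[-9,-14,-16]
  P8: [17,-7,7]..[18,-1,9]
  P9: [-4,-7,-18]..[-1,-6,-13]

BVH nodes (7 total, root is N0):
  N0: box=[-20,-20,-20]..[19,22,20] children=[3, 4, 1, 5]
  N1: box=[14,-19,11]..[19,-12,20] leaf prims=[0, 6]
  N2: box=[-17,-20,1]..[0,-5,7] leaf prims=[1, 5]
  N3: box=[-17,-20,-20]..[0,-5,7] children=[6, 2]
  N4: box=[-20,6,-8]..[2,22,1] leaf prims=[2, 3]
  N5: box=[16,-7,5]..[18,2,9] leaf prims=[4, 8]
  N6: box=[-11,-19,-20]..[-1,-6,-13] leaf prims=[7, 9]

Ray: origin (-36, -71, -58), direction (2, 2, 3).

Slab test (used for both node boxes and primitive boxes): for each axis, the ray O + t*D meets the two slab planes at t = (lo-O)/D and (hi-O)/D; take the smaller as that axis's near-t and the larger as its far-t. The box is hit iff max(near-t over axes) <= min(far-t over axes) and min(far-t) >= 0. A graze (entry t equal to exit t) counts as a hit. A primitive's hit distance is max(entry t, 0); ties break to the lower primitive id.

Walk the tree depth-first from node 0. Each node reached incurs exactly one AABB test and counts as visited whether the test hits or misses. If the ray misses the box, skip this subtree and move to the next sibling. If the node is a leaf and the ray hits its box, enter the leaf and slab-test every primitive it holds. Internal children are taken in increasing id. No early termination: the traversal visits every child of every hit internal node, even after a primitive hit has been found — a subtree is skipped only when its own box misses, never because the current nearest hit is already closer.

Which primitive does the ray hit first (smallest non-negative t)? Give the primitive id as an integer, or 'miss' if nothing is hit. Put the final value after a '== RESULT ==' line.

Traverse from the root:
N0 x:[8,55/2] y:[51/2,93/2] z:[38/3,26] -> hit [51/2,26], descend [1, 3, 4, 5]
  N1 x:[25,55/2] y:[26,59/2] z:[23,26] -> hit [26,26] leaf, test {P0@t=26, P6(miss)}
  N3 x:[19/2,18] y:[51/2,33] z:[38/3,65/3] -> miss, prune
  N4 x:[8,19] y:[77/2,93/2] z:[50/3,59/3] -> miss, prune
  N5 x:[26,27] y:[32,73/2] z:[21,67/3] -> miss, prune

Visited [0, 1, 3, 4, 5]. Tests: 5 box, 1 leaf. Nearest: P0.

== RESULT ==
0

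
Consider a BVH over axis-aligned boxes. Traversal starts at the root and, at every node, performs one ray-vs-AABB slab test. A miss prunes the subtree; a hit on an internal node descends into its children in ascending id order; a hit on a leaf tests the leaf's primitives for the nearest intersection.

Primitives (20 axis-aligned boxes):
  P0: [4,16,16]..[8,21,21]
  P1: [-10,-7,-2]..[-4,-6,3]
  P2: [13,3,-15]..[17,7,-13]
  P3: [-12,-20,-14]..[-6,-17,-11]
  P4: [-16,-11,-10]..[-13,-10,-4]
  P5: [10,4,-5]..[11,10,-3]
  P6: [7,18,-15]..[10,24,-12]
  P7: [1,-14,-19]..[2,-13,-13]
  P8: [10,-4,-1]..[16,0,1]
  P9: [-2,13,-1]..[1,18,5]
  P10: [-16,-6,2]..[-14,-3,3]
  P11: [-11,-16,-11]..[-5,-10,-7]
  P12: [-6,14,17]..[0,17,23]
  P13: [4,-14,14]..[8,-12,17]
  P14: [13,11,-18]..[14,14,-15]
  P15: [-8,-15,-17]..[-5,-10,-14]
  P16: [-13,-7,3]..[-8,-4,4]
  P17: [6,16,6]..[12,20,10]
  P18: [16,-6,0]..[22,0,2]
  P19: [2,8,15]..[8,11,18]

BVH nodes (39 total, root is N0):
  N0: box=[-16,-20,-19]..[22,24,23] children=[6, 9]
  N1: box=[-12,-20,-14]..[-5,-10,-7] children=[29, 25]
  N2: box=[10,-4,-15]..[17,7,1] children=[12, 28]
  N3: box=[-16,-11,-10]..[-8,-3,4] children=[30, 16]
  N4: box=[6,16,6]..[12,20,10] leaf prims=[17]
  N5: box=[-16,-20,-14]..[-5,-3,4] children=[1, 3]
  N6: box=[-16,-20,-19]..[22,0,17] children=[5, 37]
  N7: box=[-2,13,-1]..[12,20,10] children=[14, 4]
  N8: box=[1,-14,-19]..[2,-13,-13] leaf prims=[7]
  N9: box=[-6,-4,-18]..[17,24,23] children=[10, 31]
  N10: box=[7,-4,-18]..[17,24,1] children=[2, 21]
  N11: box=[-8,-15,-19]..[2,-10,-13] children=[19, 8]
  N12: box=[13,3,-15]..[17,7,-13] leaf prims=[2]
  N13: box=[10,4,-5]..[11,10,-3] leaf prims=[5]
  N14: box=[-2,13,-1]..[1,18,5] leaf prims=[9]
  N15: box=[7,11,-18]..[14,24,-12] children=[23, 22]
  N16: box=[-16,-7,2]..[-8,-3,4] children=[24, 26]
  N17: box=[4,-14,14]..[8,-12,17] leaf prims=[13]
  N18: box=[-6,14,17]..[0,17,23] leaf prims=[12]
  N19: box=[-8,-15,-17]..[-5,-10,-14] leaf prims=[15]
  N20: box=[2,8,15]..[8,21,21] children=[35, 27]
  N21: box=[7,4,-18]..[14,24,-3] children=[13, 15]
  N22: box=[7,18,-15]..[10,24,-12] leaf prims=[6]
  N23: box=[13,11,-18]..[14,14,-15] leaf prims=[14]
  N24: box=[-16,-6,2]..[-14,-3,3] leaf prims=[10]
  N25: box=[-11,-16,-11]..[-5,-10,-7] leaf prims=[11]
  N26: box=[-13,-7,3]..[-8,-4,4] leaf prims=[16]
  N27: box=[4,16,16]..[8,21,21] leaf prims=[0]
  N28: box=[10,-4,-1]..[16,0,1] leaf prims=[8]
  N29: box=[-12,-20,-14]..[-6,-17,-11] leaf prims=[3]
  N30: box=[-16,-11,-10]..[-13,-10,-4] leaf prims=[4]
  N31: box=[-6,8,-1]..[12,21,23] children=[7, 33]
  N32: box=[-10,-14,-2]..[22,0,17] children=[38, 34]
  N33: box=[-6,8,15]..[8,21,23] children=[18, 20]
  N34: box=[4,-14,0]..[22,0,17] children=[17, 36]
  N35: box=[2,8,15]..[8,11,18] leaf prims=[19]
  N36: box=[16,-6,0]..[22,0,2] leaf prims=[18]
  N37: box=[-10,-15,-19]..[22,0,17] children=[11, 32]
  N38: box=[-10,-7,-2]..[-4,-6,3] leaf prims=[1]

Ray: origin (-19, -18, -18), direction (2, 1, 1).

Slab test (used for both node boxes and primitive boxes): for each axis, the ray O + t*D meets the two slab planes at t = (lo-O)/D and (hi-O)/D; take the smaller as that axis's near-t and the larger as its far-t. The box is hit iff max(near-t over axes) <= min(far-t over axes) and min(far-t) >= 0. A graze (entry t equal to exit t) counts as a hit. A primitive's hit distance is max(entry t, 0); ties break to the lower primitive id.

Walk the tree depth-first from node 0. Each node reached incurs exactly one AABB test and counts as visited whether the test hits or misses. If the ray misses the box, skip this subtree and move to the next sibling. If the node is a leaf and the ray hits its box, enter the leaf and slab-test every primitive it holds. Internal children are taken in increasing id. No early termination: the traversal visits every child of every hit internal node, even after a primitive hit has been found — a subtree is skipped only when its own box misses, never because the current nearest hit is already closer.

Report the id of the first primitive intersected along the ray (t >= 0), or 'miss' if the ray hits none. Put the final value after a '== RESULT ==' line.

Traverse from the root:
N0 x:[3/2,41/2] y:[-2,42] z:[-1,41] -> hit [3/2,41/2], descend [6, 9]
  N6 x:[3/2,41/2] y:[-2,18] z:[-1,35] -> hit [3/2,18], descend [5, 37]
    N5 x:[3/2,7] y:[-2,15] z:[4,22] -> hit [4,7], descend [1, 3]
      N1 x:[7/2,7] y:[-2,8] z:[4,11] -> hit [4,7], descend [25, 29]
        N25 x:[4,7] y:[2,8] z:[7,11] -> hit [7,7] leaf, test {P11@t=7}
        N29 x:[7/2,13/2] y:[-2,1] z:[4,7] -> miss, prune
      N3 x:[3/2,11/2] y:[7,15] z:[8,22] -> miss, prune
    N37 x:[9/2,41/2] y:[3,18] z:[-1,35] -> hit [9/2,18], descend [11, 32]
      N11 x:[11/2,21/2] y:[3,8] z:[-1,5] -> miss, prune
      N32 x:[9/2,41/2] y:[4,18] z:[16,35] -> hit [16,18], descend [34, 38]
        N34 x:[23/2,41/2] y:[4,18] z:[18,35] -> hit [18,18], descend [17, 36]
          N17 x:[23/2,27/2] y:[4,6] z:[32,35] -> miss, prune
          N36 x:[35/2,41/2] y:[12,18] z:[18,20] -> hit [18,18] leaf, test {P18@t=18}
        N38 x:[9/2,15/2] y:[11,12] z:[16,21] -> miss, prune
  N9 x:[13/2,18] y:[14,42] z:[0,41] -> hit [14,18], descend [10, 31]
    N10 x:[13,18] y:[14,42] z:[0,19] -> hit [14,18], descend [2, 21]
      N2 x:[29/2,18] y:[14,25] z:[3,19] -> hit [29/2,18], descend [12, 28]
        N12 x:[16,18] y:[21,25] z:[3,5] -> miss, prune
        N28 x:[29/2,35/2] y:[14,18] z:[17,19] -> hit [17,35/2] leaf, test {P8@t=17}
      N21 x:[13,33/2] y:[22,42] z:[0,15] -> miss, prune
    N31 x:[13/2,31/2] y:[26,39] z:[17,41] -> miss, prune

Visited [0, 6, 5, 1, 25, 29, 3, 37, 11, 32, 34, 17, 36, 38, 9, 10, 2, 12, 28, 21, 31]. Tests: 21 box, 3 leaf. Nearest: P11.

== RESULT ==
11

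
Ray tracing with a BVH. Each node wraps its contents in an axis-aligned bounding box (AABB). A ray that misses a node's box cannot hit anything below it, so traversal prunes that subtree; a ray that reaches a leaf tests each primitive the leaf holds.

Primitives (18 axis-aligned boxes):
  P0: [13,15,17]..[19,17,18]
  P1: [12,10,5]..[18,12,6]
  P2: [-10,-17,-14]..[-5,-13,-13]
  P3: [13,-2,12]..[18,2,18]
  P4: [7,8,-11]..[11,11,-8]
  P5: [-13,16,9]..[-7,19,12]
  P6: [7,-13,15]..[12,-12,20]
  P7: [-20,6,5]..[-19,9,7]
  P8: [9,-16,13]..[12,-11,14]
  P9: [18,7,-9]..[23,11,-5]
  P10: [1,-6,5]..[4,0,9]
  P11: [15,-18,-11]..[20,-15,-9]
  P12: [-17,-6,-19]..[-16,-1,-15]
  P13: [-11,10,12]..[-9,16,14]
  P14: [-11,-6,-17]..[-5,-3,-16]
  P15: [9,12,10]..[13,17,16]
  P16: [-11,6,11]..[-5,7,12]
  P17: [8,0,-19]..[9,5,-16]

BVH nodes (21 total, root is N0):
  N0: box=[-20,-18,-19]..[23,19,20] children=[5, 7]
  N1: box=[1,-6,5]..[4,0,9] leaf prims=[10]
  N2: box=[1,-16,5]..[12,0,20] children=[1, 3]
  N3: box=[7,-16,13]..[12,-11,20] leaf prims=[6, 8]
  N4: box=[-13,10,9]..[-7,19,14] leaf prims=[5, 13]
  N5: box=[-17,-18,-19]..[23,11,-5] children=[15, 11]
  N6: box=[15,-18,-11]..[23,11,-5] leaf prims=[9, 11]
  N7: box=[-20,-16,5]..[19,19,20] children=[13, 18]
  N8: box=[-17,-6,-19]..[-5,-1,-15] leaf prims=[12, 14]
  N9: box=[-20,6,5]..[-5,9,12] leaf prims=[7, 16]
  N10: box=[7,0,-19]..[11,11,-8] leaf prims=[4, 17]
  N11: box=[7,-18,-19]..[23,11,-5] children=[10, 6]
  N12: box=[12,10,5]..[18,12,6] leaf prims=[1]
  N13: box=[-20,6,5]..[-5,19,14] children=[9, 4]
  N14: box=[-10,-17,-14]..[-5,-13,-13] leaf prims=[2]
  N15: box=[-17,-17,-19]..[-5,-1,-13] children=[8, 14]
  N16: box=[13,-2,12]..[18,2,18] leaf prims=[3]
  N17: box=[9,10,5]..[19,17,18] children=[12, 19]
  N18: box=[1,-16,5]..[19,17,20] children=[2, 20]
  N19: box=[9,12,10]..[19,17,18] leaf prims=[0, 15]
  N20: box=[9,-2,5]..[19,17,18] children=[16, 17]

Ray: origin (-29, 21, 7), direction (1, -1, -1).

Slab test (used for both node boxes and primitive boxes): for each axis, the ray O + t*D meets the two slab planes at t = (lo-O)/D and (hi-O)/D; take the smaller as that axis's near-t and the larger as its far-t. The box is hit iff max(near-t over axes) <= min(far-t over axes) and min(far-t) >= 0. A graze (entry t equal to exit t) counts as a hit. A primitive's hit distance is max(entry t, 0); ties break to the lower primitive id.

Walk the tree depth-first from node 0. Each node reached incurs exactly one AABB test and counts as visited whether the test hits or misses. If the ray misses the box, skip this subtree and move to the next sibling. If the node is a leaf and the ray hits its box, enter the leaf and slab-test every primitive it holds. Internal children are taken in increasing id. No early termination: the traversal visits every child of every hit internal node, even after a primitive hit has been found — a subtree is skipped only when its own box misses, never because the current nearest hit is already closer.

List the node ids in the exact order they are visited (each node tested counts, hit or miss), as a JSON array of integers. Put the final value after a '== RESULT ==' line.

Walk:
N0 x:[9,52] y:[2,39] z:[-13,26] -> hit [9,26], descend [5, 7]
  N5 x:[12,52] y:[10,39] z:[12,26] -> hit [12,26], descend [11, 15]
    N11 x:[36,52] y:[10,39] z:[12,26] -> miss, prune
    N15 x:[12,24] y:[22,38] z:[20,26] -> hit [22,24], descend [8, 14]
      N8 x:[12,24] y:[22,27] z:[22,26] -> hit [22,24] leaf, test {P12(miss), P14@t=24}
      N14 x:[19,24] y:[34,38] z:[20,21] -> miss, prune
  N7 x:[9,48] y:[2,37] z:[-13,2] -> miss, prune

Visited [0, 5, 11, 15, 8, 14, 7]. Tests: 7 box, 1 leaf. Nearest: P14.

== RESULT ==
[0, 5, 11, 15, 8, 14, 7]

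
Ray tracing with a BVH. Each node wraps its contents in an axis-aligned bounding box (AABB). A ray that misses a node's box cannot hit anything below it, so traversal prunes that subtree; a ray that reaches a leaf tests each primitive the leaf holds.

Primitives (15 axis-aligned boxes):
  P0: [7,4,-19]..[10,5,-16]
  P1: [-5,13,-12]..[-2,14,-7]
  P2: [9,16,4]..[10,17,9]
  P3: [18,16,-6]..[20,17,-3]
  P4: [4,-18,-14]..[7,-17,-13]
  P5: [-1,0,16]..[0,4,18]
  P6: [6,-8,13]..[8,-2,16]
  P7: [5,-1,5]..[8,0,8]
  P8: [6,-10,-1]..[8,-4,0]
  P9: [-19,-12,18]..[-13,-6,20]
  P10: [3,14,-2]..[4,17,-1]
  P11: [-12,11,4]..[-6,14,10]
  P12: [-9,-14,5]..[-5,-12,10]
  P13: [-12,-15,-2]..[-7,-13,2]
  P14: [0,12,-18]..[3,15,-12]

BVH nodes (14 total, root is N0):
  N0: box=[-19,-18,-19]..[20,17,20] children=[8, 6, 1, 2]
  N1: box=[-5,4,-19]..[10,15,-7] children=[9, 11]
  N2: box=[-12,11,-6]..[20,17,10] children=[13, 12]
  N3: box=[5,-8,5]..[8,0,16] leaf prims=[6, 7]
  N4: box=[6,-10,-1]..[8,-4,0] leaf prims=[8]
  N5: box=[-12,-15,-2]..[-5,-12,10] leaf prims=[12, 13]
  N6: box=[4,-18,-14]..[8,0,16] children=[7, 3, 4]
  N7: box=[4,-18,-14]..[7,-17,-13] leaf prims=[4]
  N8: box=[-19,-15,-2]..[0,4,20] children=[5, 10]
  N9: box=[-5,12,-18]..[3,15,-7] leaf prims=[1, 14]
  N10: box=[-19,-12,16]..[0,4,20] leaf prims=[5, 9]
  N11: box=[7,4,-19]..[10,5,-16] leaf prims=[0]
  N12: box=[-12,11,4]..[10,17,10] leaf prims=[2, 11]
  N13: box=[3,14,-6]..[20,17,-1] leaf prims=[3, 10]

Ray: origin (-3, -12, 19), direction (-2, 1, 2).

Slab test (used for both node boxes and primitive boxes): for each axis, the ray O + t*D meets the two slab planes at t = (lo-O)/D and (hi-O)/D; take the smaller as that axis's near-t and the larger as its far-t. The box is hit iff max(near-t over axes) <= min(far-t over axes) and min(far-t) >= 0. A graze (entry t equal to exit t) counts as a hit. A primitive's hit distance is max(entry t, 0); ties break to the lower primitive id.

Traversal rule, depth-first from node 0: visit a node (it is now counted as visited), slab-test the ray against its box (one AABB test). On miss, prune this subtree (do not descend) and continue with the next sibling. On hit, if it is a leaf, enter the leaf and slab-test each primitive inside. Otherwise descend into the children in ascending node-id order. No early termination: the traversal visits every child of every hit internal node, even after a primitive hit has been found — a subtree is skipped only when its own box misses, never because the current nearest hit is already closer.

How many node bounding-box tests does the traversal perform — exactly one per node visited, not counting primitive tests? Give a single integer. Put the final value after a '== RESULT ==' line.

Walk:
N0 x:[-23/2,8] y:[-6,29] z:[-19,1/2] -> hit [-6,1/2], descend [1, 2, 6, 8]
  N1 x:[-13/2,1] y:[16,27] z:[-19,-13] -> miss, prune
  N2 x:[-23/2,9/2] y:[23,29] z:[-25/2,-9/2] -> miss, prune
  N6 x:[-11/2,-7/2] y:[-6,12] z:[-33/2,-3/2] -> miss, prune
  N8 x:[-3/2,8] y:[-3,16] z:[-21/2,1/2] -> hit [-3/2,1/2], descend [5, 10]
    N5 x:[1,9/2] y:[-3,0] z:[-21/2,-9/2] -> miss, prune
    N10 x:[-3/2,8] y:[0,16] z:[-3/2,1/2] -> hit [0,1/2] leaf, test {P5(miss), P9(miss)}

7 AABB tests over nodes [0, 1, 2, 6, 8, 5, 10]; 1 leaf entered; closest miss.

== RESULT ==
7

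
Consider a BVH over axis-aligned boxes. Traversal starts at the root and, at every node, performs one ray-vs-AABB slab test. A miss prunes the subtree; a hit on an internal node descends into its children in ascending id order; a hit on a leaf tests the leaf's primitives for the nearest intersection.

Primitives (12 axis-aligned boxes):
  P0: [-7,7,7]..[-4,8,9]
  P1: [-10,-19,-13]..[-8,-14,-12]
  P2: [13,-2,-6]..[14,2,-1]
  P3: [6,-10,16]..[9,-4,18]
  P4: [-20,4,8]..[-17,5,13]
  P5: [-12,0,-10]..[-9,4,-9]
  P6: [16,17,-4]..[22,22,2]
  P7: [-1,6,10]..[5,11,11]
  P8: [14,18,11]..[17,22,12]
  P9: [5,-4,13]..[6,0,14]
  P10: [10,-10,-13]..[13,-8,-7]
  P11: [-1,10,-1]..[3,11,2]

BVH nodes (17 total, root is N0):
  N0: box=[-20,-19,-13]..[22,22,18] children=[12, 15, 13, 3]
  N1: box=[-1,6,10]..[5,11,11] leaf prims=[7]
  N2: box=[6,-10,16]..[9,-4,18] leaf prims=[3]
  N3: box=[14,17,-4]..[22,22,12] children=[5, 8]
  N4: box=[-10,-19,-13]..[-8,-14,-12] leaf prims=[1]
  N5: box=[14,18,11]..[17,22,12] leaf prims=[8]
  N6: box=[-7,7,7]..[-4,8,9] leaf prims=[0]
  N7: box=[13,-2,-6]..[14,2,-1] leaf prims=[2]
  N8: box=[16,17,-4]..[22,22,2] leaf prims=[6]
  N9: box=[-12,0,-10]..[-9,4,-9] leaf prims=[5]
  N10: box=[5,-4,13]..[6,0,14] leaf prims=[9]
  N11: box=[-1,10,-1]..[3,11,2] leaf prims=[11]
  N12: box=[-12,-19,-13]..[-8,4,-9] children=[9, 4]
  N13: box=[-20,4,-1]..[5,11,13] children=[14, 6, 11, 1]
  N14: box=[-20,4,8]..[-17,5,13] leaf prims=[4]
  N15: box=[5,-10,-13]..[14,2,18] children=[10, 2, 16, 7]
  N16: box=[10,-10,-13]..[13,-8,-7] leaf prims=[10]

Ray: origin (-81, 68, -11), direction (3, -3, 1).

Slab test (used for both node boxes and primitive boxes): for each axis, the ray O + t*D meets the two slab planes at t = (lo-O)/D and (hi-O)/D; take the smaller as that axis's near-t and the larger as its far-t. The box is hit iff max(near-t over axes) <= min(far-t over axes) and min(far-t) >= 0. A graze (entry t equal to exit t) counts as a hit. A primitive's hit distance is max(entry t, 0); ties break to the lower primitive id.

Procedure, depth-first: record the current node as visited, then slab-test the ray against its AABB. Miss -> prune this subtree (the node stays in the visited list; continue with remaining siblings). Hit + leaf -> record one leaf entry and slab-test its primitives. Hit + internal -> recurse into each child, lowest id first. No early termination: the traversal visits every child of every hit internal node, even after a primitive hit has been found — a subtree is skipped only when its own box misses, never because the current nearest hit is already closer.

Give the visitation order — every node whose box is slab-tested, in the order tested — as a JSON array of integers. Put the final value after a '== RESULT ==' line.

Walk:
N0 x:[61/3,103/3] y:[46/3,29] z:[-2,29] -> hit [61/3,29], descend [3, 12, 13, 15]
  N3 x:[95/3,103/3] y:[46/3,17] z:[7,23] -> miss, prune
  N12 x:[23,73/3] y:[64/3,29] z:[-2,2] -> miss, prune
  N13 x:[61/3,86/3] y:[19,64/3] z:[10,24] -> hit [61/3,64/3], descend [1, 6, 11, 14]
    N1 x:[80/3,86/3] y:[19,62/3] z:[21,22] -> miss, prune
    N6 x:[74/3,77/3] y:[20,61/3] z:[18,20] -> miss, prune
    N11 x:[80/3,28] y:[19,58/3] z:[10,13] -> miss, prune
    N14 x:[61/3,64/3] y:[21,64/3] z:[19,24] -> hit [21,64/3] leaf, test {P4@t=21}
  N15 x:[86/3,95/3] y:[22,26] z:[-2,29] -> miss, prune

9 AABB tests over nodes [0, 3, 12, 13, 1, 6, 11, 14, 15]; 1 leaf entered; closest P4.

== RESULT ==
[0, 3, 12, 13, 1, 6, 11, 14, 15]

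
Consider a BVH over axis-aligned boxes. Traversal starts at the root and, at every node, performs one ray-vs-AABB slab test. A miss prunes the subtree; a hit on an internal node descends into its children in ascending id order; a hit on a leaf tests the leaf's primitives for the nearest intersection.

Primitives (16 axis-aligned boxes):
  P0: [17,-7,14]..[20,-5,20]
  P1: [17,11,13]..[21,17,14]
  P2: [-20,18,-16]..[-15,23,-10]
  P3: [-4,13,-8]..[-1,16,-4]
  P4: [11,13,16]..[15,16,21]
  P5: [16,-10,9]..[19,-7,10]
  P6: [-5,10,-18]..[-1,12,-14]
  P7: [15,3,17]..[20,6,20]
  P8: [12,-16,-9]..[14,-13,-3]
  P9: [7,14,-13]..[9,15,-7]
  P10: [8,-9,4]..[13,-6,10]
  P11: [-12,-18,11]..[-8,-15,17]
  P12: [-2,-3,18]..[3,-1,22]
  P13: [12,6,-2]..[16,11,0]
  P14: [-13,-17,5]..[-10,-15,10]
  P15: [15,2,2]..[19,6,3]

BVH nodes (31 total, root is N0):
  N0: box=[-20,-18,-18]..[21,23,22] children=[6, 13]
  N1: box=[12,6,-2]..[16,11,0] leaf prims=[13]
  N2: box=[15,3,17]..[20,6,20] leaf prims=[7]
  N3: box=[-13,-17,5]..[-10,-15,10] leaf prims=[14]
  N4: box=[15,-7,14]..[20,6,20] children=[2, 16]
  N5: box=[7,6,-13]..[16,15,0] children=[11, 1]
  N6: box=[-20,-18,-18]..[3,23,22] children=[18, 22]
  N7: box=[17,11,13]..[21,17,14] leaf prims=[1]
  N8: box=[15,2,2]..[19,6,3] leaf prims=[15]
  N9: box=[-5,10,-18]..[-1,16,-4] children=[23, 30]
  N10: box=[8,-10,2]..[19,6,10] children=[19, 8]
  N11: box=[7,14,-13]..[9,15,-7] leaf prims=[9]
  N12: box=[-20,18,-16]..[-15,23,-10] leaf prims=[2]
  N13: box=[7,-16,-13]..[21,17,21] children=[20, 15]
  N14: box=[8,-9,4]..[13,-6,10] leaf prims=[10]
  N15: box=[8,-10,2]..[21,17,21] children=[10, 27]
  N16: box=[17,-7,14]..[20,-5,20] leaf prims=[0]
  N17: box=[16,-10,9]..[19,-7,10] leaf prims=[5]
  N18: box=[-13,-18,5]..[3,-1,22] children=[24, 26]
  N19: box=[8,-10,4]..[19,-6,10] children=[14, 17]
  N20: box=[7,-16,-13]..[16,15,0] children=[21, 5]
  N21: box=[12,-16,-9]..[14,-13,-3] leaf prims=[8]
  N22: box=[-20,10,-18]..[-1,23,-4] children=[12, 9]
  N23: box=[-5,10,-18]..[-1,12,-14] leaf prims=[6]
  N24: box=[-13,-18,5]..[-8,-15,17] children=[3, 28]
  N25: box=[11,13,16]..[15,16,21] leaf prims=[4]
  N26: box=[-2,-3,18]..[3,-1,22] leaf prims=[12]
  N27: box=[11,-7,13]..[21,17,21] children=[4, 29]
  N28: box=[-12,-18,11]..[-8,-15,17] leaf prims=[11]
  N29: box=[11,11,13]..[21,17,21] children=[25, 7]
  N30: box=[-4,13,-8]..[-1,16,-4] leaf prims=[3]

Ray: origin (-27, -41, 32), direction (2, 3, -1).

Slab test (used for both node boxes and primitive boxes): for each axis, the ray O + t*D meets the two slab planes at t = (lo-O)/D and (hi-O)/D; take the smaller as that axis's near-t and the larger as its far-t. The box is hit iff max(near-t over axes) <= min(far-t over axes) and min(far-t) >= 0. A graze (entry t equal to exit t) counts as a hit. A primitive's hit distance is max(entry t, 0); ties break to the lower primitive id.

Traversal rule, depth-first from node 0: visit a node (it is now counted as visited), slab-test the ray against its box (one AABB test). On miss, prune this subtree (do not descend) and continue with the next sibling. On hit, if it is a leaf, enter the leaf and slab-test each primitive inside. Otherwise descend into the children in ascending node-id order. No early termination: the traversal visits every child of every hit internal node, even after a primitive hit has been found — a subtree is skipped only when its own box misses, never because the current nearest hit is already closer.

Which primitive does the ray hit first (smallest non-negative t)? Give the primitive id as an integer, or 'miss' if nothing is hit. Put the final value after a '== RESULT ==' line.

Walk:
N0 x:[7/2,24] y:[23/3,64/3] z:[10,50] -> hit [10,64/3], descend [6, 13]
  N6 x:[7/2,15] y:[23/3,64/3] z:[10,50] -> hit [10,15], descend [18, 22]
    N18 x:[7,15] y:[23/3,40/3] z:[10,27] -> hit [10,40/3], descend [24, 26]
      N24 x:[7,19/2] y:[23/3,26/3] z:[15,27] -> miss, prune
      N26 x:[25/2,15] y:[38/3,40/3] z:[10,14] -> hit [38/3,40/3] leaf, test {P12@t=38/3}
    N22 x:[7/2,13] y:[17,64/3] z:[36,50] -> miss, prune
  N13 x:[17,24] y:[25/3,58/3] z:[11,45] -> hit [17,58/3], descend [15, 20]
    N15 x:[35/2,24] y:[31/3,58/3] z:[11,30] -> hit [35/2,58/3], descend [10, 27]
      N10 x:[35/2,23] y:[31/3,47/3] z:[22,30] -> miss, prune
      N27 x:[19,24] y:[34/3,58/3] z:[11,19] -> hit [19,19], descend [4, 29]
        N4 x:[21,47/2] y:[34/3,47/3] z:[12,18] -> miss, prune
        N29 x:[19,24] y:[52/3,58/3] z:[11,19] -> hit [19,19], descend [7, 25]
          N7 x:[22,24] y:[52/3,58/3] z:[18,19] -> miss, prune
          N25 x:[19,21] y:[18,19] z:[11,16] -> miss, prune
    N20 x:[17,43/2] y:[25/3,56/3] z:[32,45] -> miss, prune

order=[0, 6, 18, 24, 26, 22, 13, 15, 10, 27, 4, 29, 7, 25, 20]  |boxes|=15  |leaves|=1  hit=P12

== RESULT ==
12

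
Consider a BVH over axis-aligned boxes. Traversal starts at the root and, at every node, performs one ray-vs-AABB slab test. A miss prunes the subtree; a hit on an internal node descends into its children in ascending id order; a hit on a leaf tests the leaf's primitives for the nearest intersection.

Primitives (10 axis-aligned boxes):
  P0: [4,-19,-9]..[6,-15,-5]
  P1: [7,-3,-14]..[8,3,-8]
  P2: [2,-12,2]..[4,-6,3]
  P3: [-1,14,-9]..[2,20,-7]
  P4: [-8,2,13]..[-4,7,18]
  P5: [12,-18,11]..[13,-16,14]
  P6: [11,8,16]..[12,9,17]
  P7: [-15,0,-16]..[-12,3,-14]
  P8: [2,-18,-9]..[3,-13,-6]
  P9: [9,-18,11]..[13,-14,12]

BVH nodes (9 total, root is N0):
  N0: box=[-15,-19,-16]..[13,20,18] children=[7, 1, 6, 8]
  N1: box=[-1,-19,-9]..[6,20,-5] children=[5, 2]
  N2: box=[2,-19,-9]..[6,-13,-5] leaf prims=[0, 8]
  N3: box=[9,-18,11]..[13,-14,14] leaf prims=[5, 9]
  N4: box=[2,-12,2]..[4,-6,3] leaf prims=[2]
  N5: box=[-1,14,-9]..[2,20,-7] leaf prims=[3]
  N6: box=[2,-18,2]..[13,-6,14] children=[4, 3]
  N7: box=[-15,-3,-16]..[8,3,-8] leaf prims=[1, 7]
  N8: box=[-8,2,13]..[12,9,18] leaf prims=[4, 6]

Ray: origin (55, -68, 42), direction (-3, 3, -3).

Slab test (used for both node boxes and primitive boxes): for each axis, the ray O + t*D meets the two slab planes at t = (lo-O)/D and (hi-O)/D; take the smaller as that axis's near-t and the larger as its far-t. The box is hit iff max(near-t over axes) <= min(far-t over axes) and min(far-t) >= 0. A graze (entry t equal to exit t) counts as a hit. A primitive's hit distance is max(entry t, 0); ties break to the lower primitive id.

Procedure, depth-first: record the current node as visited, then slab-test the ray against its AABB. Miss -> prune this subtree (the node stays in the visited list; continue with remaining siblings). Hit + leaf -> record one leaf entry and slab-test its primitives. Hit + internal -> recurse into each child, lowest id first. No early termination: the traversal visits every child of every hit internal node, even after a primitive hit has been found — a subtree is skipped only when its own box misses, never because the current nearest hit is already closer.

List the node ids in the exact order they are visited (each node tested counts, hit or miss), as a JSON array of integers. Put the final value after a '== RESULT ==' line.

Traverse from the root:
N0 x:[14,70/3] y:[49/3,88/3] z:[8,58/3] -> hit [49/3,58/3], descend [1, 6, 7, 8]
  N1 x:[49/3,56/3] y:[49/3,88/3] z:[47/3,17] -> hit [49/3,17], descend [2, 5]
    N2 x:[49/3,53/3] y:[49/3,55/3] z:[47/3,17] -> hit [49/3,17] leaf, test {P0@t=49/3, P8(miss)}
    N5 x:[53/3,56/3] y:[82/3,88/3] z:[49/3,17] -> miss, prune
  N6 x:[14,53/3] y:[50/3,62/3] z:[28/3,40/3] -> miss, prune
  N7 x:[47/3,70/3] y:[65/3,71/3] z:[50/3,58/3] -> miss, prune
  N8 x:[43/3,21] y:[70/3,77/3] z:[8,29/3] -> miss, prune

order=[0, 1, 2, 5, 6, 7, 8]  |boxes|=7  |leaves|=1  hit=P0

== RESULT ==
[0, 1, 2, 5, 6, 7, 8]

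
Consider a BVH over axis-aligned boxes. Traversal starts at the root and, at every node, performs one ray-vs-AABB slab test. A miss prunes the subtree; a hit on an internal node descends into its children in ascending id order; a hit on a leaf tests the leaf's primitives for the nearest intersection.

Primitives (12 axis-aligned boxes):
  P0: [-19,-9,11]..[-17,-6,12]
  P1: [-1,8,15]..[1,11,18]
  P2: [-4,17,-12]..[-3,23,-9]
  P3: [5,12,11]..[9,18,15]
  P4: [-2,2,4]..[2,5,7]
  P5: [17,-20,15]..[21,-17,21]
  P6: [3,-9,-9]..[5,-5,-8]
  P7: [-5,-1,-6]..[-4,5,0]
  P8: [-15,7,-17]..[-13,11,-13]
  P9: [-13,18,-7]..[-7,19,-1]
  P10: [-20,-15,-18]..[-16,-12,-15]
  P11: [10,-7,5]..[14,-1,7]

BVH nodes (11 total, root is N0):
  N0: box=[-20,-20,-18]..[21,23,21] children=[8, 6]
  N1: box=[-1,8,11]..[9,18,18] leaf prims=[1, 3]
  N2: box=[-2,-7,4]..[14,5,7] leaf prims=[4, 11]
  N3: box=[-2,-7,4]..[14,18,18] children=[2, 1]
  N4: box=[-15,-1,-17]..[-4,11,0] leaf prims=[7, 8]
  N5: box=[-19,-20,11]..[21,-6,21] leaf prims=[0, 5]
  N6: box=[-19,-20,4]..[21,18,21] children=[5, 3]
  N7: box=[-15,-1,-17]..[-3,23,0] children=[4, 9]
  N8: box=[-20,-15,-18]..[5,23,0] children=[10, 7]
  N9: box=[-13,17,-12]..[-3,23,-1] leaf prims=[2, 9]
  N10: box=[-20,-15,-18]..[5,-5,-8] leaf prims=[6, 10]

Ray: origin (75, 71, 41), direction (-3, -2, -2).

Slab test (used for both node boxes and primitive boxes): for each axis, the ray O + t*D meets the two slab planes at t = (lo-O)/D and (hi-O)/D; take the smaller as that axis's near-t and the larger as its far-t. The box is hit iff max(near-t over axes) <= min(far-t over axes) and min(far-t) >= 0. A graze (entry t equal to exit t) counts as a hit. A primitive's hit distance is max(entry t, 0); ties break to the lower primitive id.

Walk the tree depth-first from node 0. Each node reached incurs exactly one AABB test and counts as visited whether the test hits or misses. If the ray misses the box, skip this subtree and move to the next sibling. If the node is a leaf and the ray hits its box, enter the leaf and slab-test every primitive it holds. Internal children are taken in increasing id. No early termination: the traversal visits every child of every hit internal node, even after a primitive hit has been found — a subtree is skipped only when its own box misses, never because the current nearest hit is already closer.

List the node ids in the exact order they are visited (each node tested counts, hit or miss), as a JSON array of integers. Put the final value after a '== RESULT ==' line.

Walk:
N0 x:[18,95/3] y:[24,91/2] z:[10,59/2] -> hit [24,59/2], descend [6, 8]
  N6 x:[18,94/3] y:[53/2,91/2] z:[10,37/2] -> miss, prune
  N8 x:[70/3,95/3] y:[24,43] z:[41/2,59/2] -> hit [24,59/2], descend [7, 10]
    N7 x:[26,30] y:[24,36] z:[41/2,29] -> hit [26,29], descend [4, 9]
      N4 x:[79/3,30] y:[30,36] z:[41/2,29] -> miss, prune
      N9 x:[26,88/3] y:[24,27] z:[21,53/2] -> hit [26,53/2] leaf, test {P2@t=26, P9(miss)}
    N10 x:[70/3,95/3] y:[38,43] z:[49/2,59/2] -> miss, prune

order=[0, 6, 8, 7, 4, 9, 10]  |boxes|=7  |leaves|=1  hit=P2

== RESULT ==
[0, 6, 8, 7, 4, 9, 10]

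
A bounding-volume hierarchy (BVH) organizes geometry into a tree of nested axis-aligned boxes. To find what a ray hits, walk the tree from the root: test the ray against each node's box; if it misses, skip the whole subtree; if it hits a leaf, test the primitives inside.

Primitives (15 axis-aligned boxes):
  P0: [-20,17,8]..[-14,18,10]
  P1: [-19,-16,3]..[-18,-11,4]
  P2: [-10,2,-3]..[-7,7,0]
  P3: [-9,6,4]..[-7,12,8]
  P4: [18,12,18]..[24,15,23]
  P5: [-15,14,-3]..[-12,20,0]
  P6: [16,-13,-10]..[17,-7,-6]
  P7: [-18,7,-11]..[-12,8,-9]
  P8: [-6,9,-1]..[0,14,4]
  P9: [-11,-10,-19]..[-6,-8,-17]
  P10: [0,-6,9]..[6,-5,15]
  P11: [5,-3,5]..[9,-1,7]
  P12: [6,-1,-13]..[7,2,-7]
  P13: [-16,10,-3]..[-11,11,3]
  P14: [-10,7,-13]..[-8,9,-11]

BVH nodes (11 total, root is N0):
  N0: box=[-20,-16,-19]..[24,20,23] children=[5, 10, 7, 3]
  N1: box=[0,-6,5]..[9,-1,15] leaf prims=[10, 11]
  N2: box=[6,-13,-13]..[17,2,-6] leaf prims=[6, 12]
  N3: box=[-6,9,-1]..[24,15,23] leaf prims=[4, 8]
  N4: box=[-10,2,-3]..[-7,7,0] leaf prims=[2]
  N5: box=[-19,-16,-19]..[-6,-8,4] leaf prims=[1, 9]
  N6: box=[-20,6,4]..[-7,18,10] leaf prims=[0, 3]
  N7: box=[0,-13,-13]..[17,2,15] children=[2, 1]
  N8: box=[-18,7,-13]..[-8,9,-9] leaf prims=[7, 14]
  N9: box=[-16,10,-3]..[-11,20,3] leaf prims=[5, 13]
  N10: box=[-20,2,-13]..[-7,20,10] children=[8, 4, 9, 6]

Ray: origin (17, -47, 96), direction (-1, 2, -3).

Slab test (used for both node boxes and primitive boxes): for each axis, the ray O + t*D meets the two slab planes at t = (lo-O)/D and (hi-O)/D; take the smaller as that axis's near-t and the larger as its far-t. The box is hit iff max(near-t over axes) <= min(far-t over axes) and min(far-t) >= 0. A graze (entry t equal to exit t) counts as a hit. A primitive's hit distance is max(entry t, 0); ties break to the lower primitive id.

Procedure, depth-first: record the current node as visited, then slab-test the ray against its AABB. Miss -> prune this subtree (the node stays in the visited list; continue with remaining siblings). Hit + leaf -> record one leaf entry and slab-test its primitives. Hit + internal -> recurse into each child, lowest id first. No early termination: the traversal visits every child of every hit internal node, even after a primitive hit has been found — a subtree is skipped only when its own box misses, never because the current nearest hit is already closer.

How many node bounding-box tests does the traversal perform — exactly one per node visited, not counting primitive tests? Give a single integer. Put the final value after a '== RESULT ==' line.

Traverse from the root:
N0 x:[-7,37] y:[31/2,67/2] z:[73/3,115/3] -> hit [73/3,67/2], descend [3, 5, 7, 10]
  N3 x:[-7,23] y:[28,31] z:[73/3,97/3] -> miss, prune
  N5 x:[23,36] y:[31/2,39/2] z:[92/3,115/3] -> miss, prune
  N7 x:[0,17] y:[17,49/2] z:[27,109/3] -> miss, prune
  N10 x:[24,37] y:[49/2,67/2] z:[86/3,109/3] -> hit [86/3,67/2], descend [4, 6, 8, 9]
    N4 x:[24,27] y:[49/2,27] z:[32,33] -> miss, prune
    N6 x:[24,37] y:[53/2,65/2] z:[86/3,92/3] -> hit [86/3,92/3] leaf, test {P0(miss), P3(miss)}
    N8 x:[25,35] y:[27,28] z:[35,109/3] -> miss, prune
    N9 x:[28,33] y:[57/2,67/2] z:[31,33] -> hit [31,33] leaf, test {P5@t=32, P13(miss)}

order=[0, 3, 5, 7, 10, 4, 6, 8, 9]  |boxes|=9  |leaves|=2  hit=P5

== RESULT ==
9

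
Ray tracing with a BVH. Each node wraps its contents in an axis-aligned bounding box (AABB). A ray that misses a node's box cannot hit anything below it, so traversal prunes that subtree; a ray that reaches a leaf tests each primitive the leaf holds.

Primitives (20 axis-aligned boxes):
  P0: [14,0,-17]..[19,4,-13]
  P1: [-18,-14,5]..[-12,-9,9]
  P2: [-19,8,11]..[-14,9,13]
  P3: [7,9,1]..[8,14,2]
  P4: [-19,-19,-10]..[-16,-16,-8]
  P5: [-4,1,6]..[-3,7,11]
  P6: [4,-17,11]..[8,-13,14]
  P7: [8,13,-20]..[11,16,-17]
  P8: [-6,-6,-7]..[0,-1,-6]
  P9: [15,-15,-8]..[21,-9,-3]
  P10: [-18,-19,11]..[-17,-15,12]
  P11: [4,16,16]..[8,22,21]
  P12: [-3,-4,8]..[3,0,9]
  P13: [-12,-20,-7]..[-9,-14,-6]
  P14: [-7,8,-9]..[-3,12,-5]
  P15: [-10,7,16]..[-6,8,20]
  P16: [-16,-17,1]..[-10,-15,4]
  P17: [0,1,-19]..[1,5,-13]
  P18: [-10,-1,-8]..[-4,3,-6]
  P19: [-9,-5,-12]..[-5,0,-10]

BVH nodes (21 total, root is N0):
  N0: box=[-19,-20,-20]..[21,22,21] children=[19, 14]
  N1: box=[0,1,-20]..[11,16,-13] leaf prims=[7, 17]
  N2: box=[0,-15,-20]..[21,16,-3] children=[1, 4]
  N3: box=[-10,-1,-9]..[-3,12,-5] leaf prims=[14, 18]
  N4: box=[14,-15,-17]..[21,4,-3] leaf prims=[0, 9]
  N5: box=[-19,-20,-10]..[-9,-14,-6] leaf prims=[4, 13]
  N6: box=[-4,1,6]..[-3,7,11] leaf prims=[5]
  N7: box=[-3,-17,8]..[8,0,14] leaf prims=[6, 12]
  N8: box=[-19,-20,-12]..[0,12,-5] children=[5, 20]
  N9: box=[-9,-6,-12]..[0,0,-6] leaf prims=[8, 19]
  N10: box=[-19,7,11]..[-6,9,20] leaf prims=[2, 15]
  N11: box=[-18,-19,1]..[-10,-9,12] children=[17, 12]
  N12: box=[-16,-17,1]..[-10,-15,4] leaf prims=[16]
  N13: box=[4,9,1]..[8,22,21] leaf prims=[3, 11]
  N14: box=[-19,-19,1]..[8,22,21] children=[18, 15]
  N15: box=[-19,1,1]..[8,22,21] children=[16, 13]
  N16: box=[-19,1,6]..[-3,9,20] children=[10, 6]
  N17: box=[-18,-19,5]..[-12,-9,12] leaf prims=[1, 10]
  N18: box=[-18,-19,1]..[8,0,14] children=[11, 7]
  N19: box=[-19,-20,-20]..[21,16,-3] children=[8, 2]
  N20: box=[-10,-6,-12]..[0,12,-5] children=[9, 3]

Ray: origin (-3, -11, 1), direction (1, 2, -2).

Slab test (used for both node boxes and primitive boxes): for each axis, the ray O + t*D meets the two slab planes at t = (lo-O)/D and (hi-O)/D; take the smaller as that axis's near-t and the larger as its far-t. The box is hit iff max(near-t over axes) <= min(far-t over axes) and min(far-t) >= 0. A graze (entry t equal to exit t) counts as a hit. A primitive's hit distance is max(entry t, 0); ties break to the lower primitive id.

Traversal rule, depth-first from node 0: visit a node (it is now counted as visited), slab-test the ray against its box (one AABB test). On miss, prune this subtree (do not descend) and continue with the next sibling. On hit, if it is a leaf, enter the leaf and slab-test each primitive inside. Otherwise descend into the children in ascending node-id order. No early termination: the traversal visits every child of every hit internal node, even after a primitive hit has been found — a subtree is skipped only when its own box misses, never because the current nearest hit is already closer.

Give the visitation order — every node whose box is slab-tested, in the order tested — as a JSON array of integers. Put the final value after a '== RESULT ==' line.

Walk:
N0 x:[-16,24] y:[-9/2,33/2] z:[-10,21/2] -> hit [-9/2,21/2], descend [14, 19]
  N14 x:[-16,11] y:[-4,33/2] z:[-10,0] -> hit [-4,0], descend [15, 18]
    N15 x:[-16,11] y:[6,33/2] z:[-10,0] -> miss, prune
    N18 x:[-15,11] y:[-4,11/2] z:[-13/2,0] -> hit [-4,0], descend [7, 11]
      N7 x:[0,11] y:[-3,11/2] z:[-13/2,-7/2] -> miss, prune
      N11 x:[-15,-7] y:[-4,1] z:[-11/2,0] -> miss, prune
  N19 x:[-16,24] y:[-9/2,27/2] z:[2,21/2] -> hit [2,21/2], descend [2, 8]
    N2 x:[3,24] y:[-2,27/2] z:[2,21/2] -> hit [3,21/2], descend [1, 4]
      N1 x:[3,14] y:[6,27/2] z:[7,21/2] -> hit [7,21/2] leaf, test {P7(miss), P17(miss)}
      N4 x:[17,24] y:[-2,15/2] z:[2,9] -> miss, prune
    N8 x:[-16,3] y:[-9/2,23/2] z:[3,13/2] -> hit [3,3], descend [5, 20]
      N5 x:[-16,-6] y:[-9/2,-3/2] z:[7/2,11/2] -> miss, prune
      N20 x:[-7,3] y:[5/2,23/2] z:[3,13/2] -> hit [3,3], descend [3, 9]
        N3 x:[-7,0] y:[5,23/2] z:[3,5] -> miss, prune
        N9 x:[-6,3] y:[5/2,11/2] z:[7/2,13/2] -> miss, prune

Summary -> nodes [0, 14, 15, 18, 7, 11, 19, 2, 1, 4, 8, 5, 20, 3, 9]; box-tests=15; leaf-entries=1; first=miss

== RESULT ==
[0, 14, 15, 18, 7, 11, 19, 2, 1, 4, 8, 5, 20, 3, 9]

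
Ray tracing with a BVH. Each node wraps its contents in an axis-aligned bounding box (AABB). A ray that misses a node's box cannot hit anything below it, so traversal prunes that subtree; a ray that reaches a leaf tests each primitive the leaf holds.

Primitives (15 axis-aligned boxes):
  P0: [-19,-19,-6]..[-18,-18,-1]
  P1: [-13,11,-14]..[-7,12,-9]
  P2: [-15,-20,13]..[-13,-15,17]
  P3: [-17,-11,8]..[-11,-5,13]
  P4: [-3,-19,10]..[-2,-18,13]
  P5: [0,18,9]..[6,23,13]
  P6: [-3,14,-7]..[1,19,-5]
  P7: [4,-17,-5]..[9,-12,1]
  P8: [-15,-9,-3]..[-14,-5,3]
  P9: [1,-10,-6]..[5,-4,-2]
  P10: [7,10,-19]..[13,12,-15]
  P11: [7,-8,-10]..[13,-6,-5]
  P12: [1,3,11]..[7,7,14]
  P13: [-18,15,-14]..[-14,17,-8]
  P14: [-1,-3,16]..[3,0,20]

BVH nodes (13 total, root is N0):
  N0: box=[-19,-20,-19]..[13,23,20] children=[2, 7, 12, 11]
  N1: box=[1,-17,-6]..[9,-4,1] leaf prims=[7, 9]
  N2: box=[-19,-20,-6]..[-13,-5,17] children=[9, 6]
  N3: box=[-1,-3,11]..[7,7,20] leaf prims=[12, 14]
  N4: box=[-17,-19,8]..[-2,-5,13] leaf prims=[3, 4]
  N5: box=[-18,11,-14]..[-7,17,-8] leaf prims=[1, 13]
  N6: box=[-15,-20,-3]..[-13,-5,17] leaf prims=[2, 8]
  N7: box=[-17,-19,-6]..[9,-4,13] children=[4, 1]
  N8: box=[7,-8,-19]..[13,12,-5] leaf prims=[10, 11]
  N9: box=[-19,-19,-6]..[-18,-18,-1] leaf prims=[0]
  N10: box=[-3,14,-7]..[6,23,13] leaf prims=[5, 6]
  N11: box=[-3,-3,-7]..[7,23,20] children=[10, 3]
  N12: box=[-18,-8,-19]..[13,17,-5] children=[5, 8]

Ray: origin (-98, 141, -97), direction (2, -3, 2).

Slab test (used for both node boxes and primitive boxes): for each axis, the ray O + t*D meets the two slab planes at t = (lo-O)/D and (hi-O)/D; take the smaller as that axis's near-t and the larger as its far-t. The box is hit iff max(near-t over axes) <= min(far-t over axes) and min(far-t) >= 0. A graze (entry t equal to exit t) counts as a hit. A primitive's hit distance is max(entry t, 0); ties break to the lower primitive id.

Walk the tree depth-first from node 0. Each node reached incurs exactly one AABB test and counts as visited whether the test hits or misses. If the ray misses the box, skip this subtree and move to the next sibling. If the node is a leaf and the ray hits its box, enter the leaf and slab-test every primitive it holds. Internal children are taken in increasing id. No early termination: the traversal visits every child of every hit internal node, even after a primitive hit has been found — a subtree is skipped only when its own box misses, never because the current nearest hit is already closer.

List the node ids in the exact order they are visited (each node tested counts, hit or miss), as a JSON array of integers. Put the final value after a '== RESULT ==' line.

Trace the traversal:
N0 x:[79/2,111/2] y:[118/3,161/3] z:[39,117/2] -> hit [79/2,161/3], descend [2, 7, 11, 12]
  N2 x:[79/2,85/2] y:[146/3,161/3] z:[91/2,57] -> miss, prune
  N7 x:[81/2,107/2] y:[145/3,160/3] z:[91/2,55] -> hit [145/3,160/3], descend [1, 4]
    N1 x:[99/2,107/2] y:[145/3,158/3] z:[91/2,49] -> miss, prune
    N4 x:[81/2,48] y:[146/3,160/3] z:[105/2,55] -> miss, prune
  N11 x:[95/2,105/2] y:[118/3,48] z:[45,117/2] -> hit [95/2,48], descend [3, 10]
    N3 x:[97/2,105/2] y:[134/3,48] z:[54,117/2] -> miss, prune
    N10 x:[95/2,52] y:[118/3,127/3] z:[45,55] -> miss, prune
  N12 x:[40,111/2] y:[124/3,149/3] z:[39,46] -> hit [124/3,46], descend [5, 8]
    N5 x:[40,91/2] y:[124/3,130/3] z:[83/2,89/2] -> hit [83/2,130/3] leaf, test {P1@t=43, P13@t=83/2}
    N8 x:[105/2,111/2] y:[43,149/3] z:[39,46] -> miss, prune

Summary -> nodes [0, 2, 7, 1, 4, 11, 3, 10, 12, 5, 8]; box-tests=11; leaf-entries=1; first=P13

== RESULT ==
[0, 2, 7, 1, 4, 11, 3, 10, 12, 5, 8]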